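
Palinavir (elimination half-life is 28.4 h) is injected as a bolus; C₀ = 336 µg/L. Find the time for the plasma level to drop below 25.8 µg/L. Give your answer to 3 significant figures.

105 hours

k = ln 2 / 28.4 = 0.02441 h⁻¹
C(t) = C₀ e^(−kt)  ⇒  t = ln(C₀/C) / k
t = ln(336/25.8) / 0.02441 = 2.567 / 0.02441 ≈ 105 hours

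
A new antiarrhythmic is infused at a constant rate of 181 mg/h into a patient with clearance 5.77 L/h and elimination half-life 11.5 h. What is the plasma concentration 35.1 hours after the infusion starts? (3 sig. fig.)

Css = rate / CL = 181 / 5.77 = 31.37 mg/L
k = ln 2 / 11.5 = 0.06027 h⁻¹
C(t) = Css (1 − e^(−kt)) = 31.37 × (1 − e^(−2.116)) = 31.37 × 0.8794 ≈ 27.6 mg/L

27.6 mg/L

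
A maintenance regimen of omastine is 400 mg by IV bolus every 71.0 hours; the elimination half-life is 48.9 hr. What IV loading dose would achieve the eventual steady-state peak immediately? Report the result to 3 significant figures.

k = ln 2 / 48.9 = 0.01417 hr⁻¹
Accumulation ratio R = 1 / (1 − e^(−kτ)) = 1 / (1 − e^(−0.01417×71.0)) = 1 / (1 − 0.3655) = 1.576
Loading dose = maintenance dose × R = 400 × 1.576 ≈ 630 mg

630 mg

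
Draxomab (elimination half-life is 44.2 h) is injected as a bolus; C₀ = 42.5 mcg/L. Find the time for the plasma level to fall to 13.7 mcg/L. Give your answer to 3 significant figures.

72.2 hours

k = ln 2 / 44.2 = 0.01568 h⁻¹
C(t) = C₀ e^(−kt)  ⇒  t = ln(C₀/C) / k
t = ln(42.5/13.7) / 0.01568 = 1.132 / 0.01568 ≈ 72.2 hours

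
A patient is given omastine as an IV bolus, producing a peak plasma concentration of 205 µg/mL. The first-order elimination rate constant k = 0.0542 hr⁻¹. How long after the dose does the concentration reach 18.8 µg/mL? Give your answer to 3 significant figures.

C(t) = C₀ e^(−kt)  ⇒  t = ln(C₀/C) / k
t = ln(205/18.8) / 0.05420 = 2.389 / 0.05420 ≈ 44.1 hours

44.1 hours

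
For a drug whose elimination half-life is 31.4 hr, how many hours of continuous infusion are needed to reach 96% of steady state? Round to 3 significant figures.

146 hours

k = ln 2 / 31.4 = 0.02207 hr⁻¹
f = 1 − e^(−kt)  ⇒  t = −ln(1 − f) / k
t = −ln(1 − 0.96) / 0.02207 = 3.219 / 0.02207 ≈ 146 hours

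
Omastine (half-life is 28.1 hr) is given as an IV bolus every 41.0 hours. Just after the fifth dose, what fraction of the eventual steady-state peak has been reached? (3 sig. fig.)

k = ln 2 / 28.1 = 0.02467 hr⁻¹
f_n = 1 − e^(−nkτ) = 1 − e^(−5 × 0.02467 × 41.0) = 1 − e^(−5.057) = 1 − 0.006366 ≈ 0.994

0.994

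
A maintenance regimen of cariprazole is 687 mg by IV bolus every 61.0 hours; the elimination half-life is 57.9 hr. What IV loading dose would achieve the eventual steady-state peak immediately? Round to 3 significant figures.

1330 mg

k = ln 2 / 57.9 = 0.01197 hr⁻¹
Accumulation ratio R = 1 / (1 − e^(−kτ)) = 1 / (1 − e^(−0.01197×61.0)) = 1 / (1 − 0.4818) = 1.930
Loading dose = maintenance dose × R = 687 × 1.930 ≈ 1330 mg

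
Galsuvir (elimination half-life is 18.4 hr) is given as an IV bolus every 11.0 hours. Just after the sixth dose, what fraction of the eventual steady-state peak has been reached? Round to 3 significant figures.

k = ln 2 / 18.4 = 0.03767 hr⁻¹
f_n = 1 − e^(−nkτ) = 1 − e^(−6 × 0.03767 × 11.0) = 1 − e^(−2.486) = 1 − 0.08322 ≈ 0.917

0.917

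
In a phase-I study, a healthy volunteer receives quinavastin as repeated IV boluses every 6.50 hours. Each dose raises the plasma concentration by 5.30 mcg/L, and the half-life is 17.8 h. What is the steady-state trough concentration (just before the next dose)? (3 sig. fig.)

18.4 mcg/L

k = ln 2 / 17.8 = 0.03894 h⁻¹
Fraction remaining after one interval: e^(−kτ) = e^(−0.03894 × 6.50) = 0.7764
R = 1 / (1 − 0.7764) = 4.472
Css,max = 5.30 × 4.472 = 23.70 mcg/L
Css,min = Css,max × e^(−kτ) = 23.70 × 0.7764 ≈ 18.4 mcg/L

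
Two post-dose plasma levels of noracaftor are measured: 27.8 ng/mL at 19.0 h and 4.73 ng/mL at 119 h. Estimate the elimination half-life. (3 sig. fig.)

k = ln(C₁/C₂) / (t₂ − t₁) = ln(27.8/4.73) / (119 − 19.0)
  = 1.771 / 100.0 = 0.01771 h⁻¹
t½ = ln 2 / k = ln 2 / 0.01771 ≈ 39.1 hours

39.1 hours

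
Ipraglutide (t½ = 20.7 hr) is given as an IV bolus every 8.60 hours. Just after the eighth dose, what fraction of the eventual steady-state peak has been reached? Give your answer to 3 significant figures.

0.900

k = ln 2 / 20.7 = 0.03349 hr⁻¹
f_n = 1 − e^(−nkτ) = 1 − e^(−8 × 0.03349 × 8.60) = 1 − e^(−2.304) = 1 − 0.09988 ≈ 0.900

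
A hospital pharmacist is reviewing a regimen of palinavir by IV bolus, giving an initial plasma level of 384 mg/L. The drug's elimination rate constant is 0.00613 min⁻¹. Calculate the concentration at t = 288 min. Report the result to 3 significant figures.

C(t) = C₀ e^(−kt) = 384 × e^(−0.006130 × 288) = 384 × e^(−1.765) = 384 × 0.1711 ≈ 65.7 mg/L

65.7 mg/L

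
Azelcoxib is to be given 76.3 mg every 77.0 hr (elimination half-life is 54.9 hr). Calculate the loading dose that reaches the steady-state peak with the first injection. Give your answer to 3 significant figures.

k = ln 2 / 54.9 = 0.01263 hr⁻¹
Accumulation ratio R = 1 / (1 − e^(−kτ)) = 1 / (1 − e^(−0.01263×77.0)) = 1 / (1 − 0.3783) = 1.608
Loading dose = maintenance dose × R = 76.3 × 1.608 ≈ 123 mg

123 mg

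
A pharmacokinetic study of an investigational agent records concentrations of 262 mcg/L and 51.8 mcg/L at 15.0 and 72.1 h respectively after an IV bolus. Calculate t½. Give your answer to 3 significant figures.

k = ln(C₁/C₂) / (t₂ − t₁) = ln(262/51.8) / (72.1 − 15.0)
  = 1.621 / 57.10 = 0.02839 h⁻¹
t½ = ln 2 / k = ln 2 / 0.02839 ≈ 24.4 hours

24.4 hours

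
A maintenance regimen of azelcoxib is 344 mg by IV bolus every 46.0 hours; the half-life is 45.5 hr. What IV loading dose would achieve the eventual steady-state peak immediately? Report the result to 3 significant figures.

683 mg

k = ln 2 / 45.5 = 0.01523 hr⁻¹
Accumulation ratio R = 1 / (1 − e^(−kτ)) = 1 / (1 − e^(−0.01523×46.0)) = 1 / (1 − 0.4962) = 1.985
Loading dose = maintenance dose × R = 344 × 1.985 ≈ 683 mg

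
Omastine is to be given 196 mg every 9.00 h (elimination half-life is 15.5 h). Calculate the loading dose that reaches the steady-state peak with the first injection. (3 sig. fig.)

592 mg

k = ln 2 / 15.5 = 0.04472 h⁻¹
Accumulation ratio R = 1 / (1 − e^(−kτ)) = 1 / (1 − e^(−0.04472×9.00)) = 1 / (1 − 0.6687) = 3.018
Loading dose = maintenance dose × R = 196 × 3.018 ≈ 592 mg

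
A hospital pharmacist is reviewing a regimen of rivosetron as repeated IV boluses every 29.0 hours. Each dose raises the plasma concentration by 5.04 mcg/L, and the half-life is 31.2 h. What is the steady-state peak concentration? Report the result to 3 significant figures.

10.6 mcg/L

k = ln 2 / 31.2 = 0.02222 h⁻¹
Fraction remaining after one interval: e^(−kτ) = e^(−0.02222 × 29.0) = 0.5250
R = 1 / (1 − 0.5250) = 2.105
Css,max = 5.04 × 2.105 ≈ 10.6 mcg/L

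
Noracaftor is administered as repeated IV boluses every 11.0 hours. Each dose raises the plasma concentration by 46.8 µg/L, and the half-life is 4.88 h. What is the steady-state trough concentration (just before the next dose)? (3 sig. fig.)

k = ln 2 / 4.88 = 0.1420 h⁻¹
Fraction remaining after one interval: e^(−kτ) = e^(−0.1420 × 11.0) = 0.2096
R = 1 / (1 − 0.2096) = 1.265
Css,max = 46.8 × 1.265 = 59.21 µg/L
Css,min = Css,max × e^(−kτ) = 59.21 × 0.2096 ≈ 12.4 µg/L

12.4 µg/L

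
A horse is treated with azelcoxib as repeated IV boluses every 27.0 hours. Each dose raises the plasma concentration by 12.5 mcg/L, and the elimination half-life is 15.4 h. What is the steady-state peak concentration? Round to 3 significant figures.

17.8 mcg/L

k = ln 2 / 15.4 = 0.04501 h⁻¹
Fraction remaining after one interval: e^(−kτ) = e^(−0.04501 × 27.0) = 0.2966
R = 1 / (1 − 0.2966) = 1.422
Css,max = 12.5 × 1.422 ≈ 17.8 mcg/L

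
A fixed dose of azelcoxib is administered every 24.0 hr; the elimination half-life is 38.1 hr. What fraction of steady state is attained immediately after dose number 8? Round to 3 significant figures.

k = ln 2 / 38.1 = 0.01819 hr⁻¹
f_n = 1 − e^(−nkτ) = 1 − e^(−8 × 0.01819 × 24.0) = 1 − e^(−3.493) = 1 − 0.03041 ≈ 0.970

0.970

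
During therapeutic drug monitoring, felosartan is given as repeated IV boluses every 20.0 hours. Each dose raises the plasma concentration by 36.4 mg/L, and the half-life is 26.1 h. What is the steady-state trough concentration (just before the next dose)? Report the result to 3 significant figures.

k = ln 2 / 26.1 = 0.02656 h⁻¹
Fraction remaining after one interval: e^(−kτ) = e^(−0.02656 × 20.0) = 0.5879
R = 1 / (1 − 0.5879) = 2.427
Css,max = 36.4 × 2.427 = 88.33 mg/L
Css,min = Css,max × e^(−kτ) = 88.33 × 0.5879 ≈ 51.9 mg/L

51.9 mg/L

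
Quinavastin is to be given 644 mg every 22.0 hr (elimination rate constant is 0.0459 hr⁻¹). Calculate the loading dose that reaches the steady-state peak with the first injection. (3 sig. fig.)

Accumulation ratio R = 1 / (1 − e^(−kτ)) = 1 / (1 − e^(−0.04590×22.0)) = 1 / (1 − 0.3643) = 1.573
Loading dose = maintenance dose × R = 644 × 1.573 ≈ 1010 mg

1010 mg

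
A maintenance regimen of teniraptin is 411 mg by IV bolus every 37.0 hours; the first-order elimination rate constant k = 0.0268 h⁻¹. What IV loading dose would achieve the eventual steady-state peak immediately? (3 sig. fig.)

Accumulation ratio R = 1 / (1 − e^(−kτ)) = 1 / (1 − e^(−0.02680×37.0)) = 1 / (1 − 0.3710) = 1.590
Loading dose = maintenance dose × R = 411 × 1.590 ≈ 653 mg

653 mg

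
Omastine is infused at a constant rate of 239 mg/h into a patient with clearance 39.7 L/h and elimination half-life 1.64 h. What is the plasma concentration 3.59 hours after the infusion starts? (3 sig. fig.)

4.70 µg/mL

Css = rate / CL = 239 / 39.7 = 6.020 µg/mL
k = ln 2 / 1.64 = 0.4227 h⁻¹
C(t) = Css (1 − e^(−kt)) = 6.020 × (1 − e^(−1.517)) = 6.020 × 0.7807 ≈ 4.70 µg/mL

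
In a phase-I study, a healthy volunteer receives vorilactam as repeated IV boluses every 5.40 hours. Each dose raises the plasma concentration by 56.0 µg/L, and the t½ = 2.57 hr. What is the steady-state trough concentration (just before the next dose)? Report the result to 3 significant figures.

k = ln 2 / 2.57 = 0.2697 hr⁻¹
Fraction remaining after one interval: e^(−kτ) = e^(−0.2697 × 5.40) = 0.2331
R = 1 / (1 − 0.2331) = 1.304
Css,max = 56.0 × 1.304 = 73.02 µg/L
Css,min = Css,max × e^(−kτ) = 73.02 × 0.2331 ≈ 17.0 µg/L

17.0 µg/L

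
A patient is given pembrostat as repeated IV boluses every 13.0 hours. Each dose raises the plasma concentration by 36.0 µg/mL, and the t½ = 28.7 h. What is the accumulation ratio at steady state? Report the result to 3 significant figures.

k = ln 2 / 28.7 = 0.02415 h⁻¹
Fraction remaining after one interval: e^(−kτ) = e^(−0.02415 × 13.0) = 0.7305
R = 1 / (1 − 0.7305) = 1 / 0.2695 ≈ 3.71

3.71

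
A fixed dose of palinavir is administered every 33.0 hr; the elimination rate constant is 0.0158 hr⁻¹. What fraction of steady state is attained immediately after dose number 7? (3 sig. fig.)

f_n = 1 − e^(−nkτ) = 1 − e^(−7 × 0.01580 × 33.0) = 1 − e^(−3.650) = 1 − 0.02600 ≈ 0.974

0.974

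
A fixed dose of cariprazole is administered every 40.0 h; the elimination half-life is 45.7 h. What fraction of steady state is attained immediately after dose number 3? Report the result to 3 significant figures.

0.838

k = ln 2 / 45.7 = 0.01517 h⁻¹
f_n = 1 − e^(−nkτ) = 1 − e^(−3 × 0.01517 × 40.0) = 1 − e^(−1.820) = 1 − 0.1620 ≈ 0.838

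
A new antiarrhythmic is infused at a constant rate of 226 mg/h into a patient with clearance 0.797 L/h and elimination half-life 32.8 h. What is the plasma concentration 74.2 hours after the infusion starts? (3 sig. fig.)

224 µg/mL

Css = rate / CL = 226 / 0.797 = 283.6 µg/mL
k = ln 2 / 32.8 = 0.02113 h⁻¹
C(t) = Css (1 − e^(−kt)) = 283.6 × (1 − e^(−1.568)) = 283.6 × 0.7915 ≈ 224 µg/mL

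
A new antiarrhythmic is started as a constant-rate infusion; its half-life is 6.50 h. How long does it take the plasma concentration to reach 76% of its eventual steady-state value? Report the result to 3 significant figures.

k = ln 2 / 6.50 = 0.1066 h⁻¹
f = 1 − e^(−kt)  ⇒  t = −ln(1 − f) / k
t = −ln(1 − 0.76) / 0.1066 = 1.427 / 0.1066 ≈ 13.4 hours

13.4 hours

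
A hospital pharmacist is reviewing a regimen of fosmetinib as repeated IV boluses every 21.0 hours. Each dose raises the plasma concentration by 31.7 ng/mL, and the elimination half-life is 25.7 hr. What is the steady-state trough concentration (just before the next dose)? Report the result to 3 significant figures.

41.6 ng/mL

k = ln 2 / 25.7 = 0.02697 hr⁻¹
Fraction remaining after one interval: e^(−kτ) = e^(−0.02697 × 21.0) = 0.5676
R = 1 / (1 − 0.5676) = 2.313
Css,max = 31.7 × 2.313 = 73.31 ng/mL
Css,min = Css,max × e^(−kτ) = 73.31 × 0.5676 ≈ 41.6 ng/mL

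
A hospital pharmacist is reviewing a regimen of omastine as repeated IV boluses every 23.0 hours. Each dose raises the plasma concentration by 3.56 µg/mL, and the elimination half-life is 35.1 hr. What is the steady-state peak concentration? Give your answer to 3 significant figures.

k = ln 2 / 35.1 = 0.01975 hr⁻¹
Fraction remaining after one interval: e^(−kτ) = e^(−0.01975 × 23.0) = 0.6350
R = 1 / (1 − 0.6350) = 2.739
Css,max = 3.56 × 2.739 ≈ 9.75 µg/mL

9.75 µg/mL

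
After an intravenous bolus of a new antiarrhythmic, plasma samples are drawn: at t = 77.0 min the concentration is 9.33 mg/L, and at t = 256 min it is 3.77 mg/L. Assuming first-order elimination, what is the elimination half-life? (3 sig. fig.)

k = ln(C₁/C₂) / (t₂ − t₁) = ln(9.33/3.77) / (256 − 77.0)
  = 0.9062 / 179.0 = 0.005062 min⁻¹
t½ = ln 2 / k = ln 2 / 0.005062 ≈ 137 minutes

137 minutes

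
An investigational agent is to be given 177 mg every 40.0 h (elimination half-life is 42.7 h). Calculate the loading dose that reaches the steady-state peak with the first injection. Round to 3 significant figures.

371 mg

k = ln 2 / 42.7 = 0.01623 h⁻¹
Accumulation ratio R = 1 / (1 − e^(−kτ)) = 1 / (1 − e^(−0.01623×40.0)) = 1 / (1 − 0.5224) = 2.094
Loading dose = maintenance dose × R = 177 × 2.094 ≈ 371 mg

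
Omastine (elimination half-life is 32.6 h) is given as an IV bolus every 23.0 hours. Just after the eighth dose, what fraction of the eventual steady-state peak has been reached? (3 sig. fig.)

k = ln 2 / 32.6 = 0.02126 h⁻¹
f_n = 1 − e^(−nkτ) = 1 − e^(−8 × 0.02126 × 23.0) = 1 − e^(−3.912) = 1 − 0.02000 ≈ 0.980

0.980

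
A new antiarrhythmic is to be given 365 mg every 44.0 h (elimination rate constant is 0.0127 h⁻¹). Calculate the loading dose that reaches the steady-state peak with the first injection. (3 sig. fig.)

Accumulation ratio R = 1 / (1 − e^(−kτ)) = 1 / (1 − e^(−0.01270×44.0)) = 1 / (1 − 0.5719) = 2.336
Loading dose = maintenance dose × R = 365 × 2.336 ≈ 853 mg

853 mg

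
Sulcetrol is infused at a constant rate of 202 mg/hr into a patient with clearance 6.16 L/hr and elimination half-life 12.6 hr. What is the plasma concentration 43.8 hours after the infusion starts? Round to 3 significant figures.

Css = rate / CL = 202 / 6.16 = 32.79 mg/L
k = ln 2 / 12.6 = 0.05501 hr⁻¹
C(t) = Css (1 − e^(−kt)) = 32.79 × (1 − e^(−2.410)) = 32.79 × 0.9101 ≈ 29.8 mg/L

29.8 mg/L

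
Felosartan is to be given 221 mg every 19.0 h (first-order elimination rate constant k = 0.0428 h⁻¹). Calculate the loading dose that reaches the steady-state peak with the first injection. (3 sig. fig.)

397 mg

Accumulation ratio R = 1 / (1 − e^(−kτ)) = 1 / (1 − e^(−0.04280×19.0)) = 1 / (1 − 0.4434) = 1.797
Loading dose = maintenance dose × R = 221 × 1.797 ≈ 397 mg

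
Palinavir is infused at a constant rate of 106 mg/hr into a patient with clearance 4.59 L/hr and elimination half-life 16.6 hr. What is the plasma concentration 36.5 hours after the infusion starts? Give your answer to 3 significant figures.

18.1 mg/L

Css = rate / CL = 106 / 4.59 = 23.09 mg/L
k = ln 2 / 16.6 = 0.04176 hr⁻¹
C(t) = Css (1 − e^(−kt)) = 23.09 × (1 − e^(−1.524)) = 23.09 × 0.7822 ≈ 18.1 mg/L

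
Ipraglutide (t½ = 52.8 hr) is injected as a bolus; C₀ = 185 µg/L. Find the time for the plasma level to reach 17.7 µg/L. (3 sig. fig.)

k = ln 2 / 52.8 = 0.01313 hr⁻¹
C(t) = C₀ e^(−kt)  ⇒  t = ln(C₀/C) / k
t = ln(185/17.7) / 0.01313 = 2.347 / 0.01313 ≈ 179 hours

179 hours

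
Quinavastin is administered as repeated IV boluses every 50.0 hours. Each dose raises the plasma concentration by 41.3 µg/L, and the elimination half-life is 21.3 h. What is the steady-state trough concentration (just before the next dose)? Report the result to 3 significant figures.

10.1 µg/L

k = ln 2 / 21.3 = 0.03254 h⁻¹
Fraction remaining after one interval: e^(−kτ) = e^(−0.03254 × 50.0) = 0.1965
R = 1 / (1 − 0.1965) = 1.245
Css,max = 41.3 × 1.245 = 51.40 µg/L
Css,min = Css,max × e^(−kτ) = 51.40 × 0.1965 ≈ 10.1 µg/L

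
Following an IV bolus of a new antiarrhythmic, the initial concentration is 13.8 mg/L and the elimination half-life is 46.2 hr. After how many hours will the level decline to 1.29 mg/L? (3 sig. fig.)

158 hours

k = ln 2 / 46.2 = 0.01500 hr⁻¹
C(t) = C₀ e^(−kt)  ⇒  t = ln(C₀/C) / k
t = ln(13.8/1.29) / 0.01500 = 2.370 / 0.01500 ≈ 158 hours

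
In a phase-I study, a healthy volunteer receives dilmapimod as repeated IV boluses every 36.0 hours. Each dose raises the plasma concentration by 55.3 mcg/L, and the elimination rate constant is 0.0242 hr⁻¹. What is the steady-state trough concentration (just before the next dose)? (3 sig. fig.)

Fraction remaining after one interval: e^(−kτ) = e^(−0.02420 × 36.0) = 0.4184
R = 1 / (1 − 0.4184) = 1.720
Css,max = 55.3 × 1.720 = 95.09 mcg/L
Css,min = Css,max × e^(−kτ) = 95.09 × 0.4184 ≈ 39.8 mcg/L

39.8 mcg/L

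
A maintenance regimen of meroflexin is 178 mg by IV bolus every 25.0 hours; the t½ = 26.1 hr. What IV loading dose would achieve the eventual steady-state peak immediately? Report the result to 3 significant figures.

k = ln 2 / 26.1 = 0.02656 hr⁻¹
Accumulation ratio R = 1 / (1 − e^(−kτ)) = 1 / (1 − e^(−0.02656×25.0)) = 1 / (1 − 0.5148) = 2.061
Loading dose = maintenance dose × R = 178 × 2.061 ≈ 367 mg

367 mg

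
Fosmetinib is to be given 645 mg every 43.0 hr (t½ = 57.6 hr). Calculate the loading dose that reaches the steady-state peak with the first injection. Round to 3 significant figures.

k = ln 2 / 57.6 = 0.01203 hr⁻¹
Accumulation ratio R = 1 / (1 − e^(−kτ)) = 1 / (1 − e^(−0.01203×43.0)) = 1 / (1 − 0.5960) = 2.475
Loading dose = maintenance dose × R = 645 × 2.475 ≈ 1600 mg

1600 mg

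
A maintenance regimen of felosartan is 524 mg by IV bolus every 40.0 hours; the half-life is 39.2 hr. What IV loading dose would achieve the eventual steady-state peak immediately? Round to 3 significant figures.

1030 mg

k = ln 2 / 39.2 = 0.01768 hr⁻¹
Accumulation ratio R = 1 / (1 − e^(−kτ)) = 1 / (1 − e^(−0.01768×40.0)) = 1 / (1 − 0.4930) = 1.972
Loading dose = maintenance dose × R = 524 × 1.972 ≈ 1030 mg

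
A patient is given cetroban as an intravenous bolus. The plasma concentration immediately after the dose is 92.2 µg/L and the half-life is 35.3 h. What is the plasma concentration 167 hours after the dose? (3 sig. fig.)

k = ln 2 / 35.3 = 0.01964 h⁻¹
167 h is 4.731 half-lives, so C = 92.2 × (1/2)^4.731 = 92.2 × 0.03766 ≈ 3.47 µg/L

3.47 µg/L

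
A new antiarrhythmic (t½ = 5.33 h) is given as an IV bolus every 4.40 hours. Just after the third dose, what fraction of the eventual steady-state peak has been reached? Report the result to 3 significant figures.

k = ln 2 / 5.33 = 0.1300 h⁻¹
f_n = 1 − e^(−nkτ) = 1 − e^(−3 × 0.1300 × 4.40) = 1 − e^(−1.717) = 1 − 0.1797 ≈ 0.820

0.820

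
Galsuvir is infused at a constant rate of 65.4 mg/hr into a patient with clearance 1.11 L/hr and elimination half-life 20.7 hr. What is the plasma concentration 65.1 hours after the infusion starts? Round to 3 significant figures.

52.3 µg/mL

Css = rate / CL = 65.4 / 1.11 = 58.92 µg/mL
k = ln 2 / 20.7 = 0.03349 hr⁻¹
C(t) = Css (1 − e^(−kt)) = 58.92 × (1 − e^(−2.180)) = 58.92 × 0.8869 ≈ 52.3 µg/mL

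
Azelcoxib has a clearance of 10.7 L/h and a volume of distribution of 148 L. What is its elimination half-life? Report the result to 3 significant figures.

k = CL / V = 10.7 / 148 = 0.07230 h⁻¹
t½ = ln 2 / k = ln 2 / 0.07230 ≈ 9.59 hours

9.59 hours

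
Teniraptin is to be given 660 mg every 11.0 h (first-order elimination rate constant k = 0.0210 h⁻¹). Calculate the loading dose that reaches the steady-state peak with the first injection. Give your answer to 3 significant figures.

3200 mg

Accumulation ratio R = 1 / (1 − e^(−kτ)) = 1 / (1 − e^(−0.02100×11.0)) = 1 / (1 − 0.7937) = 4.848
Loading dose = maintenance dose × R = 660 × 4.848 ≈ 3200 mg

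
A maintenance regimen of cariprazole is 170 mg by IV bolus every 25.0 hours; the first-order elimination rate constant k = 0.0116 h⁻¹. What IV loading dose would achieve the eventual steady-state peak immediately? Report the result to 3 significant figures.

Accumulation ratio R = 1 / (1 − e^(−kτ)) = 1 / (1 − e^(−0.01160×25.0)) = 1 / (1 − 0.7483) = 3.972
Loading dose = maintenance dose × R = 170 × 3.972 ≈ 675 mg

675 mg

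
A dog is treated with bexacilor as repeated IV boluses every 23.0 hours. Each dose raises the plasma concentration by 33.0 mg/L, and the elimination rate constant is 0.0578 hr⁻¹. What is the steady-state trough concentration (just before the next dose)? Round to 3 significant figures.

11.9 mg/L

Fraction remaining after one interval: e^(−kτ) = e^(−0.05780 × 23.0) = 0.2646
R = 1 / (1 − 0.2646) = 1.360
Css,max = 33.0 × 1.360 = 44.88 mg/L
Css,min = Css,max × e^(−kτ) = 44.88 × 0.2646 ≈ 11.9 mg/L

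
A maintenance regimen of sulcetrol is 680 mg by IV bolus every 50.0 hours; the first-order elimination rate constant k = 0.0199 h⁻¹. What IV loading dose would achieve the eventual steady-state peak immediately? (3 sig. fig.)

Accumulation ratio R = 1 / (1 − e^(−kτ)) = 1 / (1 − e^(−0.01990×50.0)) = 1 / (1 − 0.3697) = 1.587
Loading dose = maintenance dose × R = 680 × 1.587 ≈ 1080 mg

1080 mg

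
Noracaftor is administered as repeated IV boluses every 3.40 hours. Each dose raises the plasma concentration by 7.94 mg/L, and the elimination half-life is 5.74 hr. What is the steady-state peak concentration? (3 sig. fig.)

23.6 mg/L

k = ln 2 / 5.74 = 0.1208 hr⁻¹
Fraction remaining after one interval: e^(−kτ) = e^(−0.1208 × 3.40) = 0.6633
R = 1 / (1 − 0.6633) = 2.970
Css,max = 7.94 × 2.970 ≈ 23.6 mg/L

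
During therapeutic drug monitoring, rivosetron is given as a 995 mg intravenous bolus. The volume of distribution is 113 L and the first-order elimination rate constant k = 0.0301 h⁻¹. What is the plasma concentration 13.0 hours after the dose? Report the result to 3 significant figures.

C₀ = dose / V = 995 / 113 = 8.805 mg/L
C(t) = C₀ e^(−kt) = 8.805 × e^(−0.03010 × 13.0) = 8.805 × e^(−0.3913) = 8.805 × 0.6762 ≈ 5.95 mg/L

5.95 mg/L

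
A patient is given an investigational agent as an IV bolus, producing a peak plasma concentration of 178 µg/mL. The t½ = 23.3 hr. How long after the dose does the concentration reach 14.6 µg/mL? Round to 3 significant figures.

84.1 hours

k = ln 2 / 23.3 = 0.02975 hr⁻¹
C(t) = C₀ e^(−kt)  ⇒  t = ln(C₀/C) / k
t = ln(178/14.6) / 0.02975 = 2.501 / 0.02975 ≈ 84.1 hours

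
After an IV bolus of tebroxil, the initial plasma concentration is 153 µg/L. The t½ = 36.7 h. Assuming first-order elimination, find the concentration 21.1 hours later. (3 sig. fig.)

k = ln 2 / 36.7 = 0.01889 h⁻¹
C(t) = C₀ e^(−kt) = 153 × e^(−0.01889 × 21.1) = 153 × e^(−0.3985) = 153 × 0.6713 ≈ 103 µg/L

103 µg/L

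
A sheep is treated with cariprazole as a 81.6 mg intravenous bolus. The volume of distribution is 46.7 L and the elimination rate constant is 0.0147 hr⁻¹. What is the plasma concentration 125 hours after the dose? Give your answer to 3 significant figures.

C₀ = dose / V = 81.6 / 46.7 = 1.747 µg/mL
C(t) = C₀ e^(−kt) = 1.747 × e^(−0.01470 × 125) = 1.747 × e^(−1.837) = 1.747 × 0.1592 ≈ 0.278 µg/mL

0.278 µg/mL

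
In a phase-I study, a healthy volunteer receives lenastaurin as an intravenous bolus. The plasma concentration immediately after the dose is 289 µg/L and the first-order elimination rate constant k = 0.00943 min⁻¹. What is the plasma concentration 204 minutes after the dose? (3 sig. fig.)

42.2 µg/L

C(t) = C₀ e^(−kt) = 289 × e^(−0.009430 × 204) = 289 × e^(−1.924) = 289 × 0.1461 ≈ 42.2 µg/L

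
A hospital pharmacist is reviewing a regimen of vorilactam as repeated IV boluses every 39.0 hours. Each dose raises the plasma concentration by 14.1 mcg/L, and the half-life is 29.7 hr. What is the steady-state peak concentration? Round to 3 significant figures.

23.6 mcg/L

k = ln 2 / 29.7 = 0.02334 hr⁻¹
Fraction remaining after one interval: e^(−kτ) = e^(−0.02334 × 39.0) = 0.4024
R = 1 / (1 − 0.4024) = 1.673
Css,max = 14.1 × 1.673 ≈ 23.6 mcg/L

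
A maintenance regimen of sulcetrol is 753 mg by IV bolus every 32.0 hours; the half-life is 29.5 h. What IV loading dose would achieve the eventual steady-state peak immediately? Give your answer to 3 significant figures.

1420 mg

k = ln 2 / 29.5 = 0.02350 h⁻¹
Accumulation ratio R = 1 / (1 − e^(−kτ)) = 1 / (1 − e^(−0.02350×32.0)) = 1 / (1 − 0.4715) = 1.892
Loading dose = maintenance dose × R = 753 × 1.892 ≈ 1420 mg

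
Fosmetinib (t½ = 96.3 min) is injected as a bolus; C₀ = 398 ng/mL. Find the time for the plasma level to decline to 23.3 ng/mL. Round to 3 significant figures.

394 minutes

k = ln 2 / 96.3 = 0.007198 min⁻¹
C(t) = C₀ e^(−kt)  ⇒  t = ln(C₀/C) / k
t = ln(398/23.3) / 0.007198 = 2.838 / 0.007198 ≈ 394 minutes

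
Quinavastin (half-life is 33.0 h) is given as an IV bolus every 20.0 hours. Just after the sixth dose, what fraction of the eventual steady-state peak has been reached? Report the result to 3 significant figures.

0.920

k = ln 2 / 33.0 = 0.02100 h⁻¹
f_n = 1 − e^(−nkτ) = 1 − e^(−6 × 0.02100 × 20.0) = 1 − e^(−2.521) = 1 − 0.08042 ≈ 0.920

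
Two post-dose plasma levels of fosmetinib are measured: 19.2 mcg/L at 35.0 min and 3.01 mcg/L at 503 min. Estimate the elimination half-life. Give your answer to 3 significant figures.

175 minutes

k = ln(C₁/C₂) / (t₂ − t₁) = ln(19.2/3.01) / (503 − 35.0)
  = 1.853 / 468.0 = 0.003959 min⁻¹
t½ = ln 2 / k = ln 2 / 0.003959 ≈ 175 minutes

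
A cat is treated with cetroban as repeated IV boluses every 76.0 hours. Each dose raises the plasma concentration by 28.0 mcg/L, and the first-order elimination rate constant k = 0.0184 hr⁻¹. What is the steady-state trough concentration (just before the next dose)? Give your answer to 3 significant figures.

9.18 mcg/L

Fraction remaining after one interval: e^(−kτ) = e^(−0.01840 × 76.0) = 0.2470
R = 1 / (1 − 0.2470) = 1.328
Css,max = 28.0 × 1.328 = 37.18 mcg/L
Css,min = Css,max × e^(−kτ) = 37.18 × 0.2470 ≈ 9.18 mcg/L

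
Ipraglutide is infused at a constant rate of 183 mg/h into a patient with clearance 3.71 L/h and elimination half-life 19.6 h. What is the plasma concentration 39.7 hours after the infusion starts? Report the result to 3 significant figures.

Css = rate / CL = 183 / 3.71 = 49.33 µg/mL
k = ln 2 / 19.6 = 0.03536 h⁻¹
C(t) = Css (1 − e^(−kt)) = 49.33 × (1 − e^(−1.404)) = 49.33 × 0.7544 ≈ 37.2 µg/mL

37.2 µg/mL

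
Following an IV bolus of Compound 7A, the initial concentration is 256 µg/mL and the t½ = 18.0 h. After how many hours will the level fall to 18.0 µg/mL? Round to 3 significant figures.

68.9 hours

k = ln 2 / 18.0 = 0.03851 h⁻¹
C(t) = C₀ e^(−kt)  ⇒  t = ln(C₀/C) / k
t = ln(256/18.0) / 0.03851 = 2.655 / 0.03851 ≈ 68.9 hours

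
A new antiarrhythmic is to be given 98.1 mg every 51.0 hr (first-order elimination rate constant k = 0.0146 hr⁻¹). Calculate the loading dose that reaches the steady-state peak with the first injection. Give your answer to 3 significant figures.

187 mg

Accumulation ratio R = 1 / (1 − e^(−kτ)) = 1 / (1 − e^(−0.01460×51.0)) = 1 / (1 − 0.4749) = 1.904
Loading dose = maintenance dose × R = 98.1 × 1.904 ≈ 187 mg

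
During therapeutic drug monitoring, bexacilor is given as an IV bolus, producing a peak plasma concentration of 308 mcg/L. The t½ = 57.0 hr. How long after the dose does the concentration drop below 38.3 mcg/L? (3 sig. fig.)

k = ln 2 / 57.0 = 0.01216 hr⁻¹
C(t) = C₀ e^(−kt)  ⇒  t = ln(C₀/C) / k
t = ln(308/38.3) / 0.01216 = 2.085 / 0.01216 ≈ 171 hours

171 hours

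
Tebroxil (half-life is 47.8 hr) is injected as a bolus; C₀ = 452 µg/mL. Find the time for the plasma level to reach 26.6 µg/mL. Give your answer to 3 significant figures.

195 hours

k = ln 2 / 47.8 = 0.01450 hr⁻¹
C(t) = C₀ e^(−kt)  ⇒  t = ln(C₀/C) / k
t = ln(452/26.6) / 0.01450 = 2.833 / 0.01450 ≈ 195 hours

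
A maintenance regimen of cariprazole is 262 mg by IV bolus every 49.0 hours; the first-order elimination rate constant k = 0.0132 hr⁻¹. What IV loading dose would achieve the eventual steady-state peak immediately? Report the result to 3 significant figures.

550 mg

Accumulation ratio R = 1 / (1 − e^(−kτ)) = 1 / (1 − e^(−0.01320×49.0)) = 1 / (1 − 0.5237) = 2.100
Loading dose = maintenance dose × R = 262 × 2.100 ≈ 550 mg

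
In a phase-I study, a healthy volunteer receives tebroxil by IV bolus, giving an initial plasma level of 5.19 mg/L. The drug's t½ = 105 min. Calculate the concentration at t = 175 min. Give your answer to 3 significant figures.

k = ln 2 / 105 = 0.006601 min⁻¹
175 min is 1.667 half-lives, so C = 5.19 × (1/2)^1.667 = 5.19 × 0.3150 ≈ 1.63 mg/L

1.63 mg/L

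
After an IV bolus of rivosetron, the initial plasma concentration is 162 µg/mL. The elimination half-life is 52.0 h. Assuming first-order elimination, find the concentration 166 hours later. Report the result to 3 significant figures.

k = ln 2 / 52.0 = 0.01333 h⁻¹
C(t) = C₀ e^(−kt) = 162 × e^(−0.01333 × 166) = 162 × e^(−2.213) = 162 × 0.1094 ≈ 17.7 µg/mL

17.7 µg/mL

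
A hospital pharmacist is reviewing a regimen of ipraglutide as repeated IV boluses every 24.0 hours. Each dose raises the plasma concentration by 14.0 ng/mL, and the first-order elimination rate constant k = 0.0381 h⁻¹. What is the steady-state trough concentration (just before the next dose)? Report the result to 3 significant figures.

9.36 ng/mL

Fraction remaining after one interval: e^(−kτ) = e^(−0.03810 × 24.0) = 0.4008
R = 1 / (1 − 0.4008) = 1.669
Css,max = 14.0 × 1.669 = 23.36 ng/mL
Css,min = Css,max × e^(−kτ) = 23.36 × 0.4008 ≈ 9.36 ng/mL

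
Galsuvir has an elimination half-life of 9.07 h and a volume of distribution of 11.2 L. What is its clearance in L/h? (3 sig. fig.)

0.856 L/h

k = ln 2 / t½ = ln 2 / 9.07 = 0.07642 h⁻¹
CL = k · V = 0.07642 × 11.2 ≈ 0.856 L/h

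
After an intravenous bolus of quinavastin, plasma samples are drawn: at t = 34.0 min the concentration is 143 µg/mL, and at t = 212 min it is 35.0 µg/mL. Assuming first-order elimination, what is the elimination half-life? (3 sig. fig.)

87.7 minutes

k = ln(C₁/C₂) / (t₂ − t₁) = ln(143/35.0) / (212 − 34.0)
  = 1.407 / 178.0 = 0.007907 min⁻¹
t½ = ln 2 / k = ln 2 / 0.007907 ≈ 87.7 minutes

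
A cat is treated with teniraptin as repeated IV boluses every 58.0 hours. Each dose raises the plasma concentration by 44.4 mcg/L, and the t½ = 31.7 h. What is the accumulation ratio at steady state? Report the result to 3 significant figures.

1.39

k = ln 2 / 31.7 = 0.02187 h⁻¹
Fraction remaining after one interval: e^(−kτ) = e^(−0.02187 × 58.0) = 0.2813
R = 1 / (1 − 0.2813) = 1 / 0.7187 ≈ 1.39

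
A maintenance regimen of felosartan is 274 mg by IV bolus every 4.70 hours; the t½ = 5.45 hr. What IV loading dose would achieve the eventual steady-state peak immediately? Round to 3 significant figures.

609 mg

k = ln 2 / 5.45 = 0.1272 hr⁻¹
Accumulation ratio R = 1 / (1 − e^(−kτ)) = 1 / (1 − e^(−0.1272×4.70)) = 1 / (1 − 0.5500) = 2.222
Loading dose = maintenance dose × R = 274 × 2.222 ≈ 609 mg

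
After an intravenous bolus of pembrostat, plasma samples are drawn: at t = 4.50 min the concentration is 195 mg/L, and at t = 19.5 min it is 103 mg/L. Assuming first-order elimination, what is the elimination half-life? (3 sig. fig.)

16.3 minutes

k = ln(C₁/C₂) / (t₂ − t₁) = ln(195/103) / (19.5 − 4.50)
  = 0.6383 / 15.00 = 0.04255 min⁻¹
t½ = ln 2 / k = ln 2 / 0.04255 ≈ 16.3 minutes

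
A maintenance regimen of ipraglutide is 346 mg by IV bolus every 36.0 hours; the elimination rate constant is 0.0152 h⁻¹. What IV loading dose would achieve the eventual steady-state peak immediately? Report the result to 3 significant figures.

821 mg

Accumulation ratio R = 1 / (1 − e^(−kτ)) = 1 / (1 − e^(−0.01520×36.0)) = 1 / (1 − 0.5786) = 2.373
Loading dose = maintenance dose × R = 346 × 2.373 ≈ 821 mg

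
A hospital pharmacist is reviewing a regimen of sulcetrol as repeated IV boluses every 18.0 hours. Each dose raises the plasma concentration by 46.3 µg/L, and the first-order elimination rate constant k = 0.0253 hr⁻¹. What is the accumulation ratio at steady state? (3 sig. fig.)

Fraction remaining after one interval: e^(−kτ) = e^(−0.02530 × 18.0) = 0.6342
R = 1 / (1 − 0.6342) = 1 / 0.3658 ≈ 2.73

2.73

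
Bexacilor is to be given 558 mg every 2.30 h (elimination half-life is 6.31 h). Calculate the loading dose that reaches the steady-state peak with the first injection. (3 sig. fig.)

2500 mg

k = ln 2 / 6.31 = 0.1098 h⁻¹
Accumulation ratio R = 1 / (1 − e^(−kτ)) = 1 / (1 − e^(−0.1098×2.30)) = 1 / (1 − 0.7767) = 4.479
Loading dose = maintenance dose × R = 558 × 4.479 ≈ 2500 mg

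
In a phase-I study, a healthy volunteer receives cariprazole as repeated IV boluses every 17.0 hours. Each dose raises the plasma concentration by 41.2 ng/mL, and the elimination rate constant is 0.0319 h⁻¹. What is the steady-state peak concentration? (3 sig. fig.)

Fraction remaining after one interval: e^(−kτ) = e^(−0.03190 × 17.0) = 0.5814
R = 1 / (1 − 0.5814) = 2.389
Css,max = 41.2 × 2.389 ≈ 98.4 ng/mL

98.4 ng/mL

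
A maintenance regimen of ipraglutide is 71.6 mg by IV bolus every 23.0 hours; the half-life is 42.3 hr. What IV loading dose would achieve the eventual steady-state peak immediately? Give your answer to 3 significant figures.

k = ln 2 / 42.3 = 0.01639 hr⁻¹
Accumulation ratio R = 1 / (1 − e^(−kτ)) = 1 / (1 − e^(−0.01639×23.0)) = 1 / (1 − 0.6860) = 3.185
Loading dose = maintenance dose × R = 71.6 × 3.185 ≈ 228 mg

228 mg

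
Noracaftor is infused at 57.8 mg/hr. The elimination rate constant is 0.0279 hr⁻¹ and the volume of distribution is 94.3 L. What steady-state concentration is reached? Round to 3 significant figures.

CL = k · V = 0.0279 × 94.3 = 2.631 L/hr
Css = rate / CL = 57.8 / 2.631 ≈ 22.0 µg/mL

22.0 µg/mL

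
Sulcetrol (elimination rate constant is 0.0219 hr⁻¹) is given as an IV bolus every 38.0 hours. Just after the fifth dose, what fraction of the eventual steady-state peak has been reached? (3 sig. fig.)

0.984

f_n = 1 − e^(−nkτ) = 1 − e^(−5 × 0.02190 × 38.0) = 1 − e^(−4.161) = 1 − 0.01559 ≈ 0.984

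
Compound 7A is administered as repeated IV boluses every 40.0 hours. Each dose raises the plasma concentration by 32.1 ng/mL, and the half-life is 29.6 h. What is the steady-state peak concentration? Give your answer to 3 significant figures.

k = ln 2 / 29.6 = 0.02342 h⁻¹
Fraction remaining after one interval: e^(−kτ) = e^(−0.02342 × 40.0) = 0.3919
R = 1 / (1 − 0.3919) = 1.645
Css,max = 32.1 × 1.645 ≈ 52.8 ng/mL

52.8 ng/mL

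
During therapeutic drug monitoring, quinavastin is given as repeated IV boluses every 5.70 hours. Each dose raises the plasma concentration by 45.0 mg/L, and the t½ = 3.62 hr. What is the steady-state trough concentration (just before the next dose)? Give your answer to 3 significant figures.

k = ln 2 / 3.62 = 0.1915 hr⁻¹
Fraction remaining after one interval: e^(−kτ) = e^(−0.1915 × 5.70) = 0.3357
R = 1 / (1 − 0.3357) = 1.505
Css,max = 45.0 × 1.505 = 67.74 mg/L
Css,min = Css,max × e^(−kτ) = 67.74 × 0.3357 ≈ 22.7 mg/L

22.7 mg/L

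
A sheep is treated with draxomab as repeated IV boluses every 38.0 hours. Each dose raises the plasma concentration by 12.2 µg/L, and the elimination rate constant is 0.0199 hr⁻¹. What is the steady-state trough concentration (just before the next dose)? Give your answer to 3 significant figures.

10.8 µg/L

Fraction remaining after one interval: e^(−kτ) = e^(−0.01990 × 38.0) = 0.4694
R = 1 / (1 − 0.4694) = 1.885
Css,max = 12.2 × 1.885 = 22.99 µg/L
Css,min = Css,max × e^(−kτ) = 22.99 × 0.4694 ≈ 10.8 µg/L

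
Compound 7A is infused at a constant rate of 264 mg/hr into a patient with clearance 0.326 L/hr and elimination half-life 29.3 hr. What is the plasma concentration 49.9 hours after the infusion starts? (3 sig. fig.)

Css = rate / CL = 264 / 0.326 = 809.8 mg/L
k = ln 2 / 29.3 = 0.02366 hr⁻¹
C(t) = Css (1 − e^(−kt)) = 809.8 × (1 − e^(−1.180)) = 809.8 × 0.6929 ≈ 561 mg/L

561 mg/L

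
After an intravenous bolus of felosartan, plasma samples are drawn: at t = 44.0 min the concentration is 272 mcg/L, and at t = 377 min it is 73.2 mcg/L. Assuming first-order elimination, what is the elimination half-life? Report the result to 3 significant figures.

176 minutes

k = ln(C₁/C₂) / (t₂ − t₁) = ln(272/73.2) / (377 − 44.0)
  = 1.313 / 333.0 = 0.003942 min⁻¹
t½ = ln 2 / k = ln 2 / 0.003942 ≈ 176 minutes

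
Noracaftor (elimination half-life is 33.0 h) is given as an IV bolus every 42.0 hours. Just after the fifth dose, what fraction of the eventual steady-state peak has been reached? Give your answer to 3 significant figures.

0.988

k = ln 2 / 33.0 = 0.02100 h⁻¹
f_n = 1 − e^(−nkτ) = 1 − e^(−5 × 0.02100 × 42.0) = 1 − e^(−4.411) = 1 − 0.01214 ≈ 0.988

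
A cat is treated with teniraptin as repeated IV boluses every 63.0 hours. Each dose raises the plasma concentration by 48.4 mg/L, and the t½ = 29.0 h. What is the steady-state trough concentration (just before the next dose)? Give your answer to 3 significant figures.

k = ln 2 / 29.0 = 0.02390 h⁻¹
Fraction remaining after one interval: e^(−kτ) = e^(−0.02390 × 63.0) = 0.2218
R = 1 / (1 − 0.2218) = 1.285
Css,max = 48.4 × 1.285 = 62.20 mg/L
Css,min = Css,max × e^(−kτ) = 62.20 × 0.2218 ≈ 13.8 mg/L

13.8 mg/L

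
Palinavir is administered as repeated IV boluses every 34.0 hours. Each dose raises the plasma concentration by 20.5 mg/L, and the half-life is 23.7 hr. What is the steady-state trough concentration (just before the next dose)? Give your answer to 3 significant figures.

k = ln 2 / 23.7 = 0.02925 hr⁻¹
Fraction remaining after one interval: e^(−kτ) = e^(−0.02925 × 34.0) = 0.3699
R = 1 / (1 − 0.3699) = 1.587
Css,max = 20.5 × 1.587 = 32.54 mg/L
Css,min = Css,max × e^(−kτ) = 32.54 × 0.3699 ≈ 12.0 mg/L

12.0 mg/L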